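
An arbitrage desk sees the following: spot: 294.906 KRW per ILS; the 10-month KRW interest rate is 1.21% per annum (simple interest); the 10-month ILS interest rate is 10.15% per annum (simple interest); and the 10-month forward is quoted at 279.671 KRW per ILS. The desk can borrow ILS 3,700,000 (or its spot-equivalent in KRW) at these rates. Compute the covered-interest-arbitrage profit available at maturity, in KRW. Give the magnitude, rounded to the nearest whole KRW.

KRW 20,153,419

T = 10/12 years.
Invest the ILS and cover forward: 3,700,000 × 1.084583333333 × 279.671 = KRW 1,122,308,070.04.
Convert at spot and invest in KRW: 3,700,000 × 294.906 × 1.010083333333 = KRW 1,102,154,651.35.
The quoted forward overvalues ILS, so borrow KRW, buy ILS at spot, deposit the ILS at 10.15%, and sell the proceeds forward at 279.671.
Arbitrage profit = |1,122,308,070.04 − 1,102,154,651.35| = KRW 20,153,419.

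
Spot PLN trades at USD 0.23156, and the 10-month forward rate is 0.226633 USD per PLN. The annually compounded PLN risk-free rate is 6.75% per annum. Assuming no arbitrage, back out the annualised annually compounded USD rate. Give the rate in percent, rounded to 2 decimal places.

T = 10/12 years.
F/S = 0.226633/0.23156 = 0.9787226 = (growth of USD) / (growth of PLN).
PLN growth factor: (1 + 0.0675)^(10/12) = 1.0559416.
Hence g_USD = 1.0334739.
r = 1.0334739^(12/10) − 1 = 0.040302 → 4.03%.

4.03%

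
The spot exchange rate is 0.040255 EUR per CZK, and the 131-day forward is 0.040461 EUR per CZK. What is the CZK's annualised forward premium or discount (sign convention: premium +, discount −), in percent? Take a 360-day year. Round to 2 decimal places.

+1.41%

T = 131/360 years.
Period premium: (0.040461 − 0.040255)/0.040255 = 0.0051174.
Annualise by dividing by T: 0.0051174 / (131/360) = 0.014063 → 1.41%.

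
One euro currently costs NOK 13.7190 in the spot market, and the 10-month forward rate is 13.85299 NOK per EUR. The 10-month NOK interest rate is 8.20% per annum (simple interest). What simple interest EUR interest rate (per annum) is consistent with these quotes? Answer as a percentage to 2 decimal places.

T = 10/12 years.
CIP gives F = S · g_NOK/g_EUR, so g_NOK/g_EUR = 13.85299/13.719 = 1.0097667.
NOK growth factor: 1 + 0.0820×10/12 = 1.0683333.
So the EUR growth factor = 1.0580001.
(1.0580001 − 1)/T = 0.069600, i.e. 6.96%.

6.96%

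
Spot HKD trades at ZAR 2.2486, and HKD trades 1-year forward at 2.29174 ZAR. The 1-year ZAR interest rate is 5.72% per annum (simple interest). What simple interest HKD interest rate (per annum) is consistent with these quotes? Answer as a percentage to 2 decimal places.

3.73%

T = 1 year.
CIP gives F = S · g_ZAR/g_HKD, so g_ZAR/g_HKD = 2.29174/2.2486 = 1.0191853.
The ZAR side grows by 1 + 0.0572×1 = 1.057200.
That pins the HKD growth at 1.0372991.
r = (1.0372991 − 1)/1 = 0.037299 → 3.73%.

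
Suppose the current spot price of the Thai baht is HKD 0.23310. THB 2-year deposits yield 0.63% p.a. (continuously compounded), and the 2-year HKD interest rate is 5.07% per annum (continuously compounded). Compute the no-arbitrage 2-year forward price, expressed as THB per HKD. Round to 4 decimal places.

3.9255

T = 2 years.
Growth of 1 HKD over T: e^(0.0507×2) = 1.1067192.
THB growth factor: e^(0.0063×2) = 1.0126797.
So F = 0.2331 × 1.1067192 / 1.0126797 = 0.2547461 (HKD/THB).
Invert for THB per HKD: 1 / 0.2547461 = 3.9255.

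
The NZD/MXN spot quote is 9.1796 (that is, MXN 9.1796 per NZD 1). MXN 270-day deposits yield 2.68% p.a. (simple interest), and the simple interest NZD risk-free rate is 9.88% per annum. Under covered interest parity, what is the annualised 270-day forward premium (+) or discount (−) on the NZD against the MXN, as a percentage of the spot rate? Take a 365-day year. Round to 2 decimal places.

-6.71%

T = 270/365 years.
CIP forward (MXN per NZD) = 9.1796 × 1.0198247/1.0730849 = 8.7239908.
(F − S)/S ÷ T = (8.7239908 − 9.1796)/9.1796/(270/365) = -0.067096 → -6.71%.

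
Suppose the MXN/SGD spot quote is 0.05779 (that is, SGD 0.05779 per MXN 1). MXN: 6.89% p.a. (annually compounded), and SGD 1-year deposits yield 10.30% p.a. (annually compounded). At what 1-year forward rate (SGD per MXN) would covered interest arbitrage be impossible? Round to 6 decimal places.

T = 1 year.
SGD growth factor: (1 + 0.1030)^1 = 1.103000.
MXN growth factor: (1 + 0.0689)^1 = 1.068900.
So F = 0.05779 × 1.103000 / 1.068900 = 0.05963361 (SGD/MXN).

0.059634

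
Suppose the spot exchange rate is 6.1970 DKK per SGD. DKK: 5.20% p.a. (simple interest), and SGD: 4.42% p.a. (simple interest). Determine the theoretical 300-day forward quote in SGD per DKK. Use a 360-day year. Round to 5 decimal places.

0.16036

T = 300/360 years.
DKK growth factor: 1 + 0.0520×300/360 = 1.0433333.
SGD growth factor: 1 + 0.0442×300/360 = 1.0368333.
So F = 6.197 × 1.0433333 / 1.0368333 = 6.235850 (DKK/SGD).
Quoted the other way: 1/6.235850 = 0.16036 SGD per DKK.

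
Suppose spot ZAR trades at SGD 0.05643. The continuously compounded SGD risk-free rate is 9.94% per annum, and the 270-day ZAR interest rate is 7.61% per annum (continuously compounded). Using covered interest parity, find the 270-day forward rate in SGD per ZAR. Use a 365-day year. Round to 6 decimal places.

T = 270/365 years.
SGD growth factor: e^(0.0994×270/365) = 1.0762995.
Growth of 1 ZAR over T: e^(0.0761×270/365) = 1.0579078.
So F = 0.05643 × 1.0762995 / 1.0579078 = 0.05741103 (SGD/ZAR).

0.057411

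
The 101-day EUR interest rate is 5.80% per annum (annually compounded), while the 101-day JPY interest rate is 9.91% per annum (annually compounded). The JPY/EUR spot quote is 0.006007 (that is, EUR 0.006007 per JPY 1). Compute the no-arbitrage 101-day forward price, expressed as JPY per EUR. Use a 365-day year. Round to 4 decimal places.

168.2373

T = 101/365 years.
Growth of 1 EUR over T: (1 + 0.0580)^(101/365) = 1.015723466.
JPY growth factor: (1 + 0.0991)^(101/365) = 1.02649184.
CIP: F = S · (grow EUR)/(grow JPY) = 0.006007 × 1.015723466/1.02649184 = 0.00594398379 EUR per JPY.
Quoted the other way: 1/0.00594398379 = 168.2373 JPY per EUR.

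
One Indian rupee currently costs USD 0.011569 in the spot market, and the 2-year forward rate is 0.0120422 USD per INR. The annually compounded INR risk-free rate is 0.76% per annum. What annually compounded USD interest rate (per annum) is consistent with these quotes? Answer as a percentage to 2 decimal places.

2.80%

T = 2 years.
By CIP, F/S equals the USD-to-INR growth ratio: 0.0120422/0.011569 = 1.0409024.
The INR side grows by (1 + 0.0076)^2 = 1.0152578.
Hence g_USD = 1.0567843.
Annualise: 1.0567843^(1/2) − 1 = 0.028000 = 2.80%.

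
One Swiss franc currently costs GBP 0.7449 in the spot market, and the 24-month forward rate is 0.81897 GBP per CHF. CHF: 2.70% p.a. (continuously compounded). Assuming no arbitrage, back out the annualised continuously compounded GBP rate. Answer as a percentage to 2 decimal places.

T = 2 years.
CIP gives F = S · g_GBP/g_CHF, so g_GBP/g_CHF = 0.81897/0.7449 = 1.0994362.
The CHF side grows by e^(0.0270×2) = 1.0554846.
Hence g_GBP = 1.160438.
Take logs: ln 1.160438 / 2 = 0.074399, so 7.44%.

7.44%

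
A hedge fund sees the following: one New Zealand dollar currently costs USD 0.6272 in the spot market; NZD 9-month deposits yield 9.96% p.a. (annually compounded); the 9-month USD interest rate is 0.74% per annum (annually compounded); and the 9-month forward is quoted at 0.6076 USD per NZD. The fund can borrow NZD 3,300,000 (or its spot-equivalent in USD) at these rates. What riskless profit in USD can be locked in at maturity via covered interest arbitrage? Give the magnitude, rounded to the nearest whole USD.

USD 71,831

T = 9/12 years.
Keep in NZD, deliver into the forward: 3,300,000·1.073806549·0.6076 = USD 2,153,068.04.
Swap to USD now, deposit: 3,300,000·0.6272·1.005544882 = USD 2,081,236.57.
The quoted forward overvalues NZD, so borrow USD, buy NZD at spot, deposit the NZD at 9.96%, and sell the proceeds forward at 0.6076.
Profit = 2,153,068.04 − 2,081,236.57 = USD 71,831.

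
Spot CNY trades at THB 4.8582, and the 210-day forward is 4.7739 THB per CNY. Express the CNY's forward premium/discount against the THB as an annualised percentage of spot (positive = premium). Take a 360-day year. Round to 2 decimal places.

T = 210/360 years.
(F − S)/S = (4.7739 − 4.8582)/4.8582 = -0.0173521.
Per annum: -0.0173521 / (210/360) = -0.029746 = -2.97%.

-2.97%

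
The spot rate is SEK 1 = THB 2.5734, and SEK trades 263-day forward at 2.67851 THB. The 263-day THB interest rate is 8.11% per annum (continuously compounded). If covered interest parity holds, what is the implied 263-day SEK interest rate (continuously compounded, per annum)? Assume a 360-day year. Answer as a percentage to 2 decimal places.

T = 263/360 years.
F/S = 2.67851/2.5734 = 1.0408448 = (growth of THB) / (growth of SEK).
The THB side grows by e^(0.0811×263/360) = 1.0610384.
So the SEK growth factor = 1.0194012.
r = ln(1.0194012)/(263/360) = 0.026302 → 2.63%.

2.63%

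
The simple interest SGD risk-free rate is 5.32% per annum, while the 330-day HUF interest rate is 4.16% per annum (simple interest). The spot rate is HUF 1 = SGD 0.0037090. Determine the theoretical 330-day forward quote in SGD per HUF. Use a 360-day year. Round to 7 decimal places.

0.0037470

T = 330/360 years.
SGD growth factor: 1 + 0.0532×330/360 = 1.0487667.
HUF accumulates by 1 + 0.0416×330/360 = 1.0381333.
So F = 0.003709 × 1.0487667 / 1.0381333 = 0.003746991 (SGD/HUF).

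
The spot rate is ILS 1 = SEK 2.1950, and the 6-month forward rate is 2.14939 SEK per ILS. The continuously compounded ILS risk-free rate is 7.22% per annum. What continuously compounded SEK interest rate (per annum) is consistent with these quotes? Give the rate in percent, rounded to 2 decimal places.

T = 6/12 years.
F/S = 2.14939/2.195 = 0.9792210 = (growth of SEK) / (growth of ILS).
ILS growth factor: e^(0.0722×6/12) = 1.0367595.
So the SEK growth factor = 1.0152167.
Take logs: ln 1.0152167 / (6/12) = 0.030204, so 3.02%.

3.02%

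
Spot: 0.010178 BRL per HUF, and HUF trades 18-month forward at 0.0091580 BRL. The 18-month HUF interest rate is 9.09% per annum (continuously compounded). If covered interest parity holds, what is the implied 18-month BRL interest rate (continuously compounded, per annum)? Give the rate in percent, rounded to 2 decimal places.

2.05%

T = 18/12 years.
CIP gives F = S · g_BRL/g_HUF, so g_BRL/g_HUF = 0.009158/0.010178 = 0.8997838.
The HUF side grows by e^(0.0909×18/12) = 1.146083.
Hence g_BRL = 1.0312269.
Take logs: ln 1.0312269 / (18/12) = 0.020500, so 2.05%.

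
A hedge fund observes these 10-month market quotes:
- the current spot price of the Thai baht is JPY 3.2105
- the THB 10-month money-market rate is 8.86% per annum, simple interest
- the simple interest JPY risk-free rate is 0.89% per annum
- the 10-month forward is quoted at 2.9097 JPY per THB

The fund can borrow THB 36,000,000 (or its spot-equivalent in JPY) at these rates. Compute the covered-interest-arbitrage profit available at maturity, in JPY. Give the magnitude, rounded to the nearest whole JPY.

JPY 3,952,021

T = 10/12 years.
Keep in THB, deliver into the forward: 36,000,000·1.07383333333·2.9097 = JPY 112,483,182.60.
Swap to JPY now, deposit: 36,000,000·3.2105·1.00741666667 = JPY 116,435,203.50.
The quoted forward undervalues THB, so borrow THB, convert to JPY at spot, deposit the JPY at 0.89%, and buy THB forward at 2.9097 to cover the loan.
Profit = 116,435,203.50 − 112,483,182.60 = JPY 3,952,021.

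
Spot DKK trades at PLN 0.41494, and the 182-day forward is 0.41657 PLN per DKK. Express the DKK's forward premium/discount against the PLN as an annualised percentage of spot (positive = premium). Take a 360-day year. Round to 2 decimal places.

+0.78%

T = 182/360 years.
Period premium: (0.41657 − 0.41494)/0.41494 = 0.0039283.
Annualise by dividing by T: 0.0039283 / (182/360) = 0.007770 → 0.78%.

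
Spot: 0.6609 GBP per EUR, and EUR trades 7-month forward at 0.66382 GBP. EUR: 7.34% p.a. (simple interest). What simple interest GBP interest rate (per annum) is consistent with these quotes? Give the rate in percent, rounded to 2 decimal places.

8.13%

T = 7/12 years.
By CIP, F/S equals the GBP-to-EUR growth ratio: 0.66382/0.6609 = 1.0044182.
EUR growth factor: 1 + 0.0734×7/12 = 1.0428167.
So the GBP growth factor = 1.0474241.
(1.0474241 − 1)/T = 0.081298, i.e. 8.13%.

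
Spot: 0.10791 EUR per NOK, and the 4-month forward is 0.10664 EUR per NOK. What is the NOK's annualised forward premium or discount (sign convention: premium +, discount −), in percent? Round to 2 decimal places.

-3.53%

T = 4/12 years.
NOK trades forward at -1.17691% vs spot over the period.
Annualise by dividing by T: -0.0117691 / (4/12) = -0.035307 → -3.53%.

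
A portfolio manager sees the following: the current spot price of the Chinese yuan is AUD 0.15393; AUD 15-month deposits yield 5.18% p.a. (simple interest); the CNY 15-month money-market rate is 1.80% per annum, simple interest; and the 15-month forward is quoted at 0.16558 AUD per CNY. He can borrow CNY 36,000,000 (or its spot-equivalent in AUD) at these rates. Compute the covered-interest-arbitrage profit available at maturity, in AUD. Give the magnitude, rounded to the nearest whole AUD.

T = 15/12 years.
Invest the CNY and cover forward: 36,000,000 × 1.022500 × 0.16558 = AUD 6,094,999.80.
Convert at spot and invest in AUD: 36,000,000 × 0.15393 × 1.064750 = AUD 5,900,290.83.
The quoted forward overvalues CNY, so borrow AUD, buy CNY at spot, deposit the CNY at 1.80%, and sell the proceeds forward at 0.16558.
Arbitrage profit = |6,094,999.80 − 5,900,290.83| = AUD 194,709.

AUD 194,709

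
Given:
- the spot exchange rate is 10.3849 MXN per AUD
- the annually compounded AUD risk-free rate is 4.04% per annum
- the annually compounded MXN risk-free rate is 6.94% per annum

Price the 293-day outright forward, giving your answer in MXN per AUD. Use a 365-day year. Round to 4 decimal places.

T = 293/365 years.
MXN accumulates by (1 + 0.0694)^(293/365) = 1.05533898.
AUD growth factor: (1 + 0.0404)^(293/365) = 1.0323035.
Forward (MXN per AUD) = 10.3849 × 1.05533898 / 1.0323035 = 10.616635.

10.6166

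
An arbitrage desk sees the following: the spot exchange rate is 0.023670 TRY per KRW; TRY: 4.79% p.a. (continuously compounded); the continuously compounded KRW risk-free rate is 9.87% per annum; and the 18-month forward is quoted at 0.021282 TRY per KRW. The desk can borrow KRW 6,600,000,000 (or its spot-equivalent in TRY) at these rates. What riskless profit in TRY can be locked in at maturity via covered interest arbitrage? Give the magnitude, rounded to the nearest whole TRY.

TRY 4,984,910

T = 18/12 years.
Route A — deposit KRW, sell forward: 6,600,000,000 × 1.15957087346 × 0.021282 = TRY 162,874,716.37.
Route B — convert at spot, deposit TRY: 6,600,000,000 × 0.023670 × 1.07449415785 = TRY 167,859,626.33.
The quoted forward undervalues KRW, so borrow KRW, convert to TRY at spot, deposit the TRY at 4.79%, and buy KRW forward at 0.021282 to cover the loan.
The gap between the two covered legs is TRY 4,984,910.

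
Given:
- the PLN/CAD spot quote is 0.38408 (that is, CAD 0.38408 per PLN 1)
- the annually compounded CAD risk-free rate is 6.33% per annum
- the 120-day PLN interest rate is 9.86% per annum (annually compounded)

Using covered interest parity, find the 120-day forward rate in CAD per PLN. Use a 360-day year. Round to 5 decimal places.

T = 120/360 years.
CAD growth factor: (1 + 0.0633)^(120/360) = 1.0206698.
PLN growth factor: (1 + 0.0986)^(120/360) = 1.031842.
So F = 0.38408 × 1.0206698 / 1.031842 = 0.3799214 (CAD/PLN).

0.37992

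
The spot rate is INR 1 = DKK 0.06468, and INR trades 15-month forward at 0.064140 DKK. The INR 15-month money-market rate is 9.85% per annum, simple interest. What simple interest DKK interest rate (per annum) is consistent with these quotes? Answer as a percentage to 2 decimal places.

9.10%

T = 15/12 years.
F/S = 0.06414/0.06468 = 0.9916512 = (growth of DKK) / (growth of INR).
INR growth factor: 1 + 0.0985×15/12 = 1.123125.
So the DKK growth factor = 1.1137483.
r = (1.1137483 − 1)/(15/12) = 0.090999 → 9.10%.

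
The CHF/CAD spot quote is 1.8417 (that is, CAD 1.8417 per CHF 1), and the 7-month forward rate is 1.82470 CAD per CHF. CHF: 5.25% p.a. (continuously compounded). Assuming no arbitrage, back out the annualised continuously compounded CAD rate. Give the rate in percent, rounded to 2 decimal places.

T = 7/12 years.
CIP gives F = S · g_CAD/g_CHF, so g_CAD/g_CHF = 1.8247/1.8417 = 0.9907694.
CHF growth factor: e^(0.0525×7/12) = 1.0310988.
That pins the CAD growth at 1.0215811.
Take logs: ln 1.0215811 / (7/12) = 0.036603, so 3.66%.

3.66%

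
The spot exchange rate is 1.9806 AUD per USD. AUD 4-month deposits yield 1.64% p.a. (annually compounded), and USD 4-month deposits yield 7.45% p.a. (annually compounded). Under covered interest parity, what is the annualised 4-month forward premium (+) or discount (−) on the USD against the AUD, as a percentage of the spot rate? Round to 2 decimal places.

T = 4/12 years.
F = S · g_AUD/g_USD = 1.9806 × 1.0054371/1.024241 = 1.9442384.
(F − S)/S ÷ T = (1.9442384 − 1.9806)/1.9806/(4/12) = -0.055077 → -5.51%.

-5.51%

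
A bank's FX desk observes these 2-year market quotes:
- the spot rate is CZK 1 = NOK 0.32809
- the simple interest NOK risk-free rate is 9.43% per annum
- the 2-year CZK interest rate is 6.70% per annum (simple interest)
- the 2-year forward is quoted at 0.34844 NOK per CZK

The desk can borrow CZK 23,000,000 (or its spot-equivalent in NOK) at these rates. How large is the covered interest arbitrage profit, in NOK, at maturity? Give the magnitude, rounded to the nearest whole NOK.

T = 2 years.
Invest the CZK and cover forward: 23,000,000 × 1.134000 × 0.34844 = NOK 9,088,012.08.
Convert at spot and invest in NOK: 23,000,000 × 0.32809 × 1.188600 = NOK 8,969,258.80.
The quoted forward overvalues CZK, so borrow NOK, buy CZK at spot, deposit the CZK at 6.70%, and sell the proceeds forward at 0.34844.
Arbitrage profit = |9,088,012.08 − 8,969,258.80| = NOK 118,753.

NOK 118,753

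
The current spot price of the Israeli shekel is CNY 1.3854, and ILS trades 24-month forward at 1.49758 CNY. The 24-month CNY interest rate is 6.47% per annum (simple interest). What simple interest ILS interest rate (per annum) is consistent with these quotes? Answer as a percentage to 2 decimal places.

T = 2 years.
By CIP, F/S equals the CNY-to-ILS growth ratio: 1.49758/1.3854 = 1.0809730.
The CNY side grows by 1 + 0.0647×2 = 1.129400.
That pins the ILS growth at 1.0447995.
(1.0447995 − 1)/T = 0.022400, i.e. 2.24%.

2.24%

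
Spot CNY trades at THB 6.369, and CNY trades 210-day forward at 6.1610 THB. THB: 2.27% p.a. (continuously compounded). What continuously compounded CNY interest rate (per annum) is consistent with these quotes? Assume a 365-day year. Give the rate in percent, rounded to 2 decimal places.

8.04%

T = 210/365 years.
F/S = 6.161/6.369 = 0.9673418 = (growth of THB) / (growth of CNY).
The THB side grows by e^(0.0227×210/365) = 1.0131459.
That pins the CNY growth at 1.0473505.
Take logs: ln 1.0473505 / (210/365) = 0.080411, so 8.04%.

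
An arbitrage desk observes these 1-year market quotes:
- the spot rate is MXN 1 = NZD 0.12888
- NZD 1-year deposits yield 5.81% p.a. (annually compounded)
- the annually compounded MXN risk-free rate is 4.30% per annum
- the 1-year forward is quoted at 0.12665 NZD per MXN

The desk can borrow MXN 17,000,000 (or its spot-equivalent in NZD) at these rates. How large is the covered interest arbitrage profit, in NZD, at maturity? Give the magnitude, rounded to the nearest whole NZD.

NZD 72,624

T = 1 year.
Route A — deposit MXN, sell forward: 17,000,000 × 1.043000 × 0.12665 = NZD 2,245,631.15.
Route B — convert at spot, deposit NZD: 17,000,000 × 0.12888 × 1.058100 = NZD 2,318,254.78.
The quoted forward undervalues MXN, so borrow MXN, convert to NZD at spot, deposit the NZD at 5.81%, and buy MXN forward at 0.12665 to cover the loan.
Profit = 2,318,254.78 − 2,245,631.15 = NZD 72,624.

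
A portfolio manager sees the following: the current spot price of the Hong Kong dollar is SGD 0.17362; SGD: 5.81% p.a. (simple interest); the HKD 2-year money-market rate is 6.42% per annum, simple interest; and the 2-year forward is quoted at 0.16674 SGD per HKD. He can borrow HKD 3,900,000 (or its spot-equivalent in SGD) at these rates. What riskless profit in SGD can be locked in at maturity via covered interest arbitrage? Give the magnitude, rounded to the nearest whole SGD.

SGD 22,016

T = 2 years.
Invest the HKD and cover forward: 3,900,000 × 1.128400 × 0.16674 = SGD 733,782.72.
Convert at spot and invest in SGD: 3,900,000 × 0.17362 × 1.116200 = SGD 755,799.11.
The quoted forward undervalues HKD, so borrow HKD, convert to SGD at spot, deposit the SGD at 5.81%, and buy HKD forward at 0.16674 to cover the loan.
Arbitrage profit = |733,782.72 − 755,799.11| = SGD 22,016.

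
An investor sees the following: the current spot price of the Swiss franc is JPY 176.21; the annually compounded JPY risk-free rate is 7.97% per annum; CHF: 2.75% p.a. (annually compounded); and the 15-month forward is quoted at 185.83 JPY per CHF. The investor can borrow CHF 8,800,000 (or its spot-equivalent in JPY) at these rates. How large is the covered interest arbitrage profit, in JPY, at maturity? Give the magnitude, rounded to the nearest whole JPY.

T = 15/12 years.
Keep in CHF, deliver into the forward: 8,800,000·1.034492361313·185.83 = JPY 1,691,709,496.42.
Swap to JPY now, deposit: 8,800,000·176.21·1.100598398981 = JPY 1,706,640,706.18.
The quoted forward undervalues CHF, so borrow CHF, convert to JPY at spot, deposit the JPY at 7.97%, and buy CHF forward at 185.83 to cover the loan.
Arbitrage profit = |1,691,709,496.42 − 1,706,640,706.18| = JPY 14,931,210.

JPY 14,931,210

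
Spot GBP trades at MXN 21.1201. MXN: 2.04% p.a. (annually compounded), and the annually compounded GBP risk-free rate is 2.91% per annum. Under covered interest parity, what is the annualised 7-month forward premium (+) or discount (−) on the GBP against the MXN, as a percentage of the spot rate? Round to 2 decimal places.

T = 7/12 years.
No-arbitrage forward: 21.1201 × 1.0118499 / 1.0168735 = 21.0157616 MXN/GBP.
(F − S)/S ÷ T = (21.0157616 − 21.1201)/21.1201/(7/12) = -0.008469 → -0.85%.

-0.85%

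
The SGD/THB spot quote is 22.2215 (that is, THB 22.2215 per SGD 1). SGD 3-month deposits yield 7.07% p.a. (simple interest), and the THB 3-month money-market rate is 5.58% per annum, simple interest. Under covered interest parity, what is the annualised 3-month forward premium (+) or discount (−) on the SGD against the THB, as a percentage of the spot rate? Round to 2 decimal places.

-1.46%

T = 3/12 years.
CIP forward (THB per SGD) = 22.2215 × 1.013950/1.017675 = 22.1401626.
(F − S)/S ÷ T = (22.1401626 − 22.2215)/22.2215/(3/12) = -0.014641 → -1.46%.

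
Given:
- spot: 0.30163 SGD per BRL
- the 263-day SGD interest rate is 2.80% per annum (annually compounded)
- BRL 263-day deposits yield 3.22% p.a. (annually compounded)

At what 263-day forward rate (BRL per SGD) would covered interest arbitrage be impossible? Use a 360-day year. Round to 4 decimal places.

T = 263/360 years.
Growth of 1 SGD over T: (1 + 0.0280)^(263/360) = 1.0203793.
BRL accumulates by (1 + 0.0322)^(263/360) = 1.0234232.
Forward (SGD per BRL) = 0.30163 × 1.0203793 / 1.0234232 = 0.3007329.
Quoted the other way: 1/0.3007329 = 3.3252 BRL per SGD.

3.3252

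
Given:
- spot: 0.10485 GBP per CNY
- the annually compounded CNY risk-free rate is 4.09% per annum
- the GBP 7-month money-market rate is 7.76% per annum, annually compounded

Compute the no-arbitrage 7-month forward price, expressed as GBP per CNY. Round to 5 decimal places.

0.10699

T = 7/12 years.
GBP growth factor: (1 + 0.0776)^(7/12) = 1.0445605.
CNY growth factor: (1 + 0.0409)^(7/12) = 1.0236589.
CIP: F = S · (grow GBP)/(grow CNY) = 0.10485 × 1.0445605/1.0236589 = 0.1069909 GBP per CNY.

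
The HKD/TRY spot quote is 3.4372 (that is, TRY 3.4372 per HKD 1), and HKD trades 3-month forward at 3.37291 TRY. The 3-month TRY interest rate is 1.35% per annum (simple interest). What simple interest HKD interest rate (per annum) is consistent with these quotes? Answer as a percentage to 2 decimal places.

9.00%

T = 3/12 years.
CIP gives F = S · g_TRY/g_HKD, so g_TRY/g_HKD = 3.37291/3.4372 = 0.9812958.
TRY growth factor: 1 + 0.0135×3/12 = 1.003375.
So the HKD growth factor = 1.022500.
r = (1.022500 − 1)/(3/12) = 0.090000 → 9.00%.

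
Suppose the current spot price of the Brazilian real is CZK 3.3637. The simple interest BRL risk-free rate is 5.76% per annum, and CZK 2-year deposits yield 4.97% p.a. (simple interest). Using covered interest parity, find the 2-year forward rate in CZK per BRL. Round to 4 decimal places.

3.3160

T = 2 years.
Growth of 1 CZK over T: 1 + 0.0497×2 = 1.099400.
BRL accumulates by 1 + 0.0576×2 = 1.115200.
So F = 3.3637 × 1.099400 / 1.115200 = 3.316044 (CZK/BRL).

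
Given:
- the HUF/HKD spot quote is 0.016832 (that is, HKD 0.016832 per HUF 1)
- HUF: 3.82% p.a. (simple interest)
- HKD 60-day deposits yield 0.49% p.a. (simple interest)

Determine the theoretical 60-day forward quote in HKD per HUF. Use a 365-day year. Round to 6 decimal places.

T = 60/365 years.
Growth of 1 HKD over T: 1 + 0.0049×60/365 = 1.0008055.
Growth of 1 HUF over T: 1 + 0.0382×60/365 = 1.0062795.
So F = 0.016832 × 1.0008055 / 1.0062795 = 0.01674044 (HKD/HUF).

0.016740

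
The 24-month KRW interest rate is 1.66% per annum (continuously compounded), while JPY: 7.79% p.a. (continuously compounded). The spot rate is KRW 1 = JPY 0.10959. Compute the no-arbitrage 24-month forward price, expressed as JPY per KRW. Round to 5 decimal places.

0.12388

T = 2 years.
JPY growth factor: e^(0.0779×2) = 1.1685925.
Growth of 1 KRW over T: e^(0.0166×2) = 1.0337573.
Forward (JPY per KRW) = 0.10959 × 1.1685925 / 1.0337573 = 0.1238841.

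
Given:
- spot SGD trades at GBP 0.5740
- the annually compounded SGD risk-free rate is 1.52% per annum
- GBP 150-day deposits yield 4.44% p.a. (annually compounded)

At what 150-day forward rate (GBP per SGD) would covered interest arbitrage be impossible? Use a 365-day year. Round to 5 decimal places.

T = 150/365 years.
GBP growth factor: (1 + 0.0444)^(150/365) = 1.0180134.
SGD growth factor: (1 + 0.0152)^(150/365) = 1.0062188.
Forward (GBP per SGD) = 0.574 × 1.0180134 / 1.0062188 = 0.5807283.

0.58073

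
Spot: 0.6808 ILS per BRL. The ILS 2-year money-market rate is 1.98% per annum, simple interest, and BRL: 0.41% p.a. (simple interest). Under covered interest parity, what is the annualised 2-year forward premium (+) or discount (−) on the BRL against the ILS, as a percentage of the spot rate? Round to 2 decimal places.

T = 2 years.
F = S · g_ILS/g_BRL = 0.6808 × 1.039600/1.008200 = 0.7020033.
(F − S)/S ÷ T = (0.7020033 − 0.6808)/0.6808/2 = 0.015572 → 1.56%.

+1.56%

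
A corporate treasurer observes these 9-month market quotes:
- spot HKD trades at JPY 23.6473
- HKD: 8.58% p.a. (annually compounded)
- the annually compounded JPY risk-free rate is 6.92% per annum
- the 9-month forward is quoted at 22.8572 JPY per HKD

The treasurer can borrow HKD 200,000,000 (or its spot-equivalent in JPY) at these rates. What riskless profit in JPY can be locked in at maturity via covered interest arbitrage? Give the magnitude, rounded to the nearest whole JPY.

JPY 110,289,891

T = 9/12 years.
Keep in HKD, deliver into the forward: 200,000,000·1.063683391083·22.8572 = JPY 4,862,564,801.33.
Swap to JPY now, deposit: 200,000,000·23.6473·1.051463527043 = JPY 4,972,854,692.61.
The quoted forward undervalues HKD, so borrow HKD, convert to JPY at spot, deposit the JPY at 6.92%, and buy HKD forward at 22.8572 to cover the loan.
Profit = 4,972,854,692.61 − 4,862,564,801.33 = JPY 110,289,891.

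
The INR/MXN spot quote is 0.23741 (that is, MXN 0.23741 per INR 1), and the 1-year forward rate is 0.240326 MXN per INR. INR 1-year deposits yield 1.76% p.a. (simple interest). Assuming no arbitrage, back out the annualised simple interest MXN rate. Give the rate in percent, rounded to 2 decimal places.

T = 1 year.
CIP gives F = S · g_MXN/g_INR, so g_MXN/g_INR = 0.240326/0.23741 = 1.0122825.
INR growth factor: 1 + 0.0176×1 = 1.017600.
So the MXN growth factor = 1.0300987.
(1.0300987 − 1)/T = 0.030099, i.e. 3.01%.

3.01%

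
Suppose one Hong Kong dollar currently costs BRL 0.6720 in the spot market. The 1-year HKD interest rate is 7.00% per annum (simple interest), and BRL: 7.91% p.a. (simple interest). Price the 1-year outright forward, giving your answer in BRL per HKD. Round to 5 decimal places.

0.67772

T = 1 year.
BRL accumulates by 1 + 0.0791×1 = 1.079100.
HKD growth factor: 1 + 0.0700×1 = 1.070000.
CIP: F = S · (grow BRL)/(grow HKD) = 0.672 × 1.079100/1.070000 = 0.6777151 BRL per HKD.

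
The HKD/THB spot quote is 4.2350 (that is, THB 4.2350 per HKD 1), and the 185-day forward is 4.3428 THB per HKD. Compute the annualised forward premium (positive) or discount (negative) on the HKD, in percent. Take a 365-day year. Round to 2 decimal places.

+5.02%

T = 185/365 years.
HKD trades forward at +2.54545% vs spot over the period.
Annualise by dividing by T: 0.0254545 / (185/365) = 0.050221 → 5.02%.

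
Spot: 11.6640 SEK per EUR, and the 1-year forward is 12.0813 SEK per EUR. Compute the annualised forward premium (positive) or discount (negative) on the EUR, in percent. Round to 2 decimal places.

+3.58%

T = 1 year.
EUR trades forward at +3.57767% vs spot over the period.
Annualise by dividing by T: 0.0357767 / 1 = 0.035777 → 3.58%.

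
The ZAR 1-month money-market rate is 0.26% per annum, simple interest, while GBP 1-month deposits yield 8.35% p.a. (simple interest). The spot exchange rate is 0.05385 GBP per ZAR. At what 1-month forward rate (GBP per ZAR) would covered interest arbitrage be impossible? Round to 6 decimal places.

0.054213

T = 1/12 years.
GBP accumulates by 1 + 0.0835×1/12 = 1.0069583.
Growth of 1 ZAR over T: 1 + 0.0026×1/12 = 1.0002167.
Forward (GBP per ZAR) = 0.05385 × 1.0069583 / 1.0002167 = 0.05421296.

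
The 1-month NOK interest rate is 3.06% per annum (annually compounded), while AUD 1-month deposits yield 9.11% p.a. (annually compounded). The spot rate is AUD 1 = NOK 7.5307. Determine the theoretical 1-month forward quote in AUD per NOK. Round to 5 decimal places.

T = 1/12 years.
Growth of 1 NOK over T: (1 + 0.0306)^(1/12) = 1.0025149.
AUD growth factor: (1 + 0.0911)^(1/12) = 1.007292.
Forward (NOK per AUD) = 7.5307 × 1.0025149 / 1.007292 = 7.494986.
Quoted the other way: 1/7.494986 = 0.13342 AUD per NOK.

0.13342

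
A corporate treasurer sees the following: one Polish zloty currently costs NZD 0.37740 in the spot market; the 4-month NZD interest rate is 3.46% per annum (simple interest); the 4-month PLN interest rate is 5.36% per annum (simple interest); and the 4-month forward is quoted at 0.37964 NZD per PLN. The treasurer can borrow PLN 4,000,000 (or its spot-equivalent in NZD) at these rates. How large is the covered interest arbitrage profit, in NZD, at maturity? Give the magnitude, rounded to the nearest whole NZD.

NZD 18,681

T = 4/12 years.
Keep in PLN, deliver into the forward: 4,000,000·1.017866667·0.37964 = NZD 1,545,691.61.
Swap to NZD now, deposit: 4,000,000·0.37740·1.011533333 = NZD 1,527,010.72.
The quoted forward overvalues PLN, so borrow NZD, buy PLN at spot, deposit the PLN at 5.36%, and sell the proceeds forward at 0.37964.
The gap between the two covered legs is NZD 18,681.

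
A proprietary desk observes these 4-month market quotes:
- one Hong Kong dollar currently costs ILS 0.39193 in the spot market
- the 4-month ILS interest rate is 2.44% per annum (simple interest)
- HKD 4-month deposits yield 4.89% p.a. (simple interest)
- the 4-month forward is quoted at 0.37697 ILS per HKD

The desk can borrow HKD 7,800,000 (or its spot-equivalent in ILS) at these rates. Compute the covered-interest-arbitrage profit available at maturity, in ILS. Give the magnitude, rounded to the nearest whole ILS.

ILS 93,624

T = 4/12 years.
Keep in HKD, deliver into the forward: 7,800,000·1.016300·0.37697 = ILS 2,988,293.97.
Swap to ILS now, deposit: 7,800,000·0.39193·1.008133333 = ILS 3,081,918.04.
The quoted forward undervalues HKD, so borrow HKD, convert to ILS at spot, deposit the ILS at 2.44%, and buy HKD forward at 0.37697 to cover the loan.
Profit = 3,081,918.04 − 2,988,293.97 = ILS 93,624.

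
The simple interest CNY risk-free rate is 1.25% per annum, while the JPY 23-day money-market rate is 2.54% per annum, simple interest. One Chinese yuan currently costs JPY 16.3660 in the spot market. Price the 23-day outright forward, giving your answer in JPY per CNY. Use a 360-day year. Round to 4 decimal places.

16.3795

T = 23/360 years.
Growth of 1 JPY over T: 1 + 0.0254×23/360 = 1.00162278.
Growth of 1 CNY over T: 1 + 0.0125×23/360 = 1.00079861.
So F = 16.366 × 1.00162278 / 1.00079861 = 16.379478 (JPY/CNY).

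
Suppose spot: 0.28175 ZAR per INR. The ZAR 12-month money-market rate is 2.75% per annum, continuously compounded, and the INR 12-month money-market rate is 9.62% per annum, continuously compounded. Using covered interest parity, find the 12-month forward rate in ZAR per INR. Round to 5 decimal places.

T = 1 year.
ZAR growth factor: e^(0.0275×1) = 1.0278816.
INR growth factor: e^(0.0962×1) = 1.1009792.
Forward (ZAR per INR) = 0.28175 × 1.0278816 / 1.1009792 = 0.2630437.

0.26304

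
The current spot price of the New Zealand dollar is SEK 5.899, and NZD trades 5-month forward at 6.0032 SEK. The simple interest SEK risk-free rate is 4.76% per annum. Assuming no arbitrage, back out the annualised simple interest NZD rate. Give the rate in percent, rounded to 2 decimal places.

T = 5/12 years.
By CIP, F/S equals the SEK-to-NZD growth ratio: 6.0032/5.899 = 1.0176640.
SEK growth factor: 1 + 0.0476×5/12 = 1.0198333.
Hence g_NZD = 1.0021316.
(1.0021316 − 1)/T = 0.005116, i.e. 0.51%.

0.51%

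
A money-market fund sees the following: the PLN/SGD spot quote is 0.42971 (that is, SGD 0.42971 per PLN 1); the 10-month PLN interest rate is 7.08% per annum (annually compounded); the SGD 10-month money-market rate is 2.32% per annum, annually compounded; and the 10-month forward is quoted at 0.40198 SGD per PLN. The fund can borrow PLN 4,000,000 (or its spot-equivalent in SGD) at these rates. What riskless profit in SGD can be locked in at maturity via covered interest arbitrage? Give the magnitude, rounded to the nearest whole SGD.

T = 10/12 years.
Route A — deposit PLN, sell forward: 4,000,000 × 1.058661133 × 0.40198 = SGD 1,702,242.41.
Route B — convert at spot, deposit SGD: 4,000,000 × 0.42971 × 1.019296289 = SGD 1,752,007.23.
The quoted forward undervalues PLN, so borrow PLN, convert to SGD at spot, deposit the SGD at 2.32%, and buy PLN forward at 0.40198 to cover the loan.
Arbitrage profit = |1,702,242.41 − 1,752,007.23| = SGD 49,765.

SGD 49,765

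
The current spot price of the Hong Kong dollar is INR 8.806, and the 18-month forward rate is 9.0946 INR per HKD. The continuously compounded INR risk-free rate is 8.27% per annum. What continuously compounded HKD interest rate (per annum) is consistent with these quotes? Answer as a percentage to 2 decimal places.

T = 18/12 years.
By CIP, F/S equals the INR-to-HKD growth ratio: 9.0946/8.806 = 1.0327731.
The INR side grows by e^(0.0827×18/12) = 1.1320725.
So the HKD growth factor = 1.0961483.
r = ln(1.0961483)/(18/12) = 0.061202 → 6.12%.

6.12%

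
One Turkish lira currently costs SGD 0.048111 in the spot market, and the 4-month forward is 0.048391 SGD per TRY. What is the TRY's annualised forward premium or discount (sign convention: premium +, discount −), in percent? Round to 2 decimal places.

T = 4/12 years.
TRY trades forward at +0.58199% vs spot over the period.
Annualise by dividing by T: 0.0058199 / (4/12) = 0.017460 → 1.75%.

+1.75%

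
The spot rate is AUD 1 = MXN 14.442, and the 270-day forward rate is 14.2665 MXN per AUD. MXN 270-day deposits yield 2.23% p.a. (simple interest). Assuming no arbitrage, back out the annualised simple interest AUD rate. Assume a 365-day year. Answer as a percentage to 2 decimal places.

3.92%

T = 270/365 years.
By CIP, F/S equals the MXN-to-AUD growth ratio: 14.2665/14.442 = 0.9878479.
The MXN side grows by 1 + 0.0223×270/365 = 1.0164959.
That pins the AUD growth at 1.0290004.
r = (1.0290004 − 1)/(270/365) = 0.039204 → 3.92%.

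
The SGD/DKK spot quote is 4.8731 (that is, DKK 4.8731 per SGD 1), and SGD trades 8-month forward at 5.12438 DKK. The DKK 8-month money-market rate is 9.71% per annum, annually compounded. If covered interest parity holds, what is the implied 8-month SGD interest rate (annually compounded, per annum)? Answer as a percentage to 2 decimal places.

T = 8/12 years.
F/S = 5.12438/4.8731 = 1.0515647 = (growth of DKK) / (growth of SGD).
The DKK side grows by (1 + 0.0971)^(8/12) = 1.0637285.
Hence g_SGD = 1.0115673.
r = 1.0115673^(12/8) − 1 = 0.017401 → 1.74%.

1.74%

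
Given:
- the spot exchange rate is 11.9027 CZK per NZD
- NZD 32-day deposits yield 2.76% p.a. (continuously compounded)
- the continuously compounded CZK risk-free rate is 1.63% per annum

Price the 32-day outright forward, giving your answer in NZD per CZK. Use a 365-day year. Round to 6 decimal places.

0.084098

T = 32/365 years.
Growth of 1 CZK over T: e^(0.0163×32/365) = 1.0014301.
Growth of 1 NZD over T: e^(0.0276×32/365) = 1.0024227.
CIP: F = S · (grow CZK)/(grow NZD) = 11.9027 × 1.0014301/1.0024227 = 11.89091 CZK per NZD.
Quoted the other way: 1/11.89091 = 0.084098 NZD per CZK.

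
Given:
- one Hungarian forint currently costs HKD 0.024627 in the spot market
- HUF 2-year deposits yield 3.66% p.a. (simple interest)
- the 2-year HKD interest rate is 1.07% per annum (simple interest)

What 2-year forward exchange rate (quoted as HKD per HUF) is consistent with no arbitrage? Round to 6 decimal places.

T = 2 years.
HKD accumulates by 1 + 0.0107×2 = 1.021400.
Growth of 1 HUF over T: 1 + 0.0366×2 = 1.073200.
Forward (HKD per HUF) = 0.024627 × 1.021400 / 1.073200 = 0.02343833.

0.023438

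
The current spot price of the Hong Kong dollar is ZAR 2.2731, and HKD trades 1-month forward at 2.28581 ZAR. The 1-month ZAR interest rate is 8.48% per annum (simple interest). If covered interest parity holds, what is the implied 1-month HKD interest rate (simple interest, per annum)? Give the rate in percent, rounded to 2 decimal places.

1.76%

T = 1/12 years.
F/S = 2.28581/2.2731 = 1.0055915 = (growth of ZAR) / (growth of HKD).
ZAR growth factor: 1 + 0.0848×1/12 = 1.0070667.
So the HKD growth factor = 1.001467.
r = (1.001467 − 1)/(1/12) = 0.017604 → 1.76%.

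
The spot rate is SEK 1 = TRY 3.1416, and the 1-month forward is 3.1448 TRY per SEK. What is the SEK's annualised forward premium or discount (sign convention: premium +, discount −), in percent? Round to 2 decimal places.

+1.22%

T = 1/12 years.
(F − S)/S = (3.1448 − 3.1416)/3.1416 = 0.0010186.
×(1/T) gives 1.22% p.a.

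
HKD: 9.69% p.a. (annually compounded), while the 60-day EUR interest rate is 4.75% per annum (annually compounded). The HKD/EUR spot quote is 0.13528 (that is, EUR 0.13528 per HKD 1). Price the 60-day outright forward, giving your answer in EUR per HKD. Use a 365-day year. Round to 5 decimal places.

T = 60/365 years.
Growth of 1 EUR over T: (1 + 0.0475)^(60/365) = 1.0076576.
Growth of 1 HKD over T: (1 + 0.0969)^(60/365) = 1.0153197.
So F = 0.13528 × 1.0076576 / 1.0153197 = 0.1342591 (EUR/HKD).

0.13426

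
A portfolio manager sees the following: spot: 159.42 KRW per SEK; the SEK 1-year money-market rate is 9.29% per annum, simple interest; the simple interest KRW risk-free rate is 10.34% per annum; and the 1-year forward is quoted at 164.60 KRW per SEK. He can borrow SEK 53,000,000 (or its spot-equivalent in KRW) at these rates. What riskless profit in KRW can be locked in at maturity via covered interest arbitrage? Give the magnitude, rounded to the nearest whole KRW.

KRW 211,327,536

T = 1 year.
Route A — deposit SEK, sell forward: 53,000,000 × 1.092900 × 164.60 = KRW 9,534,241,020.00.
Route B — convert at spot, deposit KRW: 53,000,000 × 159.42 × 1.103400 = KRW 9,322,913,484.00.
The quoted forward overvalues SEK, so borrow KRW, buy SEK at spot, deposit the SEK at 9.29%, and sell the proceeds forward at 164.60.
Arbitrage profit = |9,534,241,020.00 − 9,322,913,484.00| = KRW 211,327,536.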